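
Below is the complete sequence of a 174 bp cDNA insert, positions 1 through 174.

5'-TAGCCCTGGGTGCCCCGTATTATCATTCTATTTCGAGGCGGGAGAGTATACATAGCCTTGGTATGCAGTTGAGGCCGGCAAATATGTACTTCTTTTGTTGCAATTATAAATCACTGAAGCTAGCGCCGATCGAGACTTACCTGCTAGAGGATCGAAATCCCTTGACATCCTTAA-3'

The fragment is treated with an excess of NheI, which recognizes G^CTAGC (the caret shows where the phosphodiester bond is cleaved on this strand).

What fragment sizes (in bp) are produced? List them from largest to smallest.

The NheI site (GCTAGC) starts at position 119.
NheI cuts after the first base of each site, so after position 119.
Linear molecule, 1 cut → 2 fragments:
  1–119 → 119 bp
  120–174 → 55 bp
Sorted largest to smallest: 119, 55 bp.

119, 55 bp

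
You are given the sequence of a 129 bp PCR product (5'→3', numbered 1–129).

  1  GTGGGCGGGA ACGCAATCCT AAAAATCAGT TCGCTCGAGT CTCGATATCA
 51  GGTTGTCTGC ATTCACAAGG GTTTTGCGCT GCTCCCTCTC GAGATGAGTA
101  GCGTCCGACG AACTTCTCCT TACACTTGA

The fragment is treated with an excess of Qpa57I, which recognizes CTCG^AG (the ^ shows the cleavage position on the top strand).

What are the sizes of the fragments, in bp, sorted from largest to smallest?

Qpa57I sites (CTCGAG) start at positions 34, 88.
Qpa57I cuts after base 4 of each site, so after positions 37, 91.
Linear molecule, 2 cuts → 3 fragments:
  1–37 → 37 bp
  38–91 → 54 bp
  92–129 → 38 bp
Sorted largest to smallest: 54, 38, 37 bp.

54, 38, 37 bp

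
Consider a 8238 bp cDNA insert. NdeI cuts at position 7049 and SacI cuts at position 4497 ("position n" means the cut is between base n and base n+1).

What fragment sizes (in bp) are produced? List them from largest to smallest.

4497, 2552, 1189 bp

Combined cut positions (sorted): 4497, 7049.
Linear molecule, 2 cuts → 3 fragments:
  4497 − 0 = 4497 bp
  7049 − 4497 = 2552 bp
  8238 − 7049 = 1189 bp
Sorted largest to smallest: 4497, 2552, 1189 bp.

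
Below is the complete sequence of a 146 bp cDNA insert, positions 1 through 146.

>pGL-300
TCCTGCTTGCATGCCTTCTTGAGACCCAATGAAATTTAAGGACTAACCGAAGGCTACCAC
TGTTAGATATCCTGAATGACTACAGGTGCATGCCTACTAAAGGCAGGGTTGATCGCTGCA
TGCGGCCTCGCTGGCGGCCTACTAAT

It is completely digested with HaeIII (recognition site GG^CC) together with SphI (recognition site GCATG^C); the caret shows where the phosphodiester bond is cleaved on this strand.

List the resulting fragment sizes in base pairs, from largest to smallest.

HaeIII sites (GGCC) start at positions 124, 136.
HaeIII cuts after base 2 of each site, so after positions 125, 137.
SphI sites (GCATGC) start at positions 9, 88, 118.
SphI cuts after base 5 of each site (before the last base), so after positions 13, 92, 122.
Combined cut positions: 13, 92, 122, 125, 137.
Linear molecule, 5 cuts → 6 fragments:
  1–13 → 13 bp
  14–92 → 79 bp
  93–122 → 30 bp
  123–125 → 3 bp
  126–137 → 12 bp
  138–146 → 9 bp
Sorted largest to smallest: 79, 30, 13, 12, 9, 3 bp.

79, 30, 13, 12, 9, 3 bp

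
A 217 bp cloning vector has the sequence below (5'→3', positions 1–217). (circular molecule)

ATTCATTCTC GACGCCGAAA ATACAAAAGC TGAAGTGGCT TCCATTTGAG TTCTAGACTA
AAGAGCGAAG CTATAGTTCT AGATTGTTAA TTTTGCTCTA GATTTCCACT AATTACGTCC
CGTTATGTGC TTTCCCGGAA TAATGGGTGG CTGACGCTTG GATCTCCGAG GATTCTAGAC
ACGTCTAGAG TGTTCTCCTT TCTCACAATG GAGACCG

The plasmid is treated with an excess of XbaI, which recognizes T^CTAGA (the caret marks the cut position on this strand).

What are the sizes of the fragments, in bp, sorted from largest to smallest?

85, 77, 26, 19, 10 bp

XbaI sites (TCTAGA) start at positions 52, 78, 97, 174, 184.
XbaI cuts after the first base of each site, so after positions 52, 78, 97, 174, 184.
Circular molecule, 5 cuts → 5 fragments:
  53–78 → 26 bp
  79–97 → 19 bp
  98–174 → 77 bp
  175–184 → 10 bp
  185–217 then 1–52 → 33 + 52 = 85 bp
Sorted largest to smallest: 85, 77, 26, 19, 10 bp.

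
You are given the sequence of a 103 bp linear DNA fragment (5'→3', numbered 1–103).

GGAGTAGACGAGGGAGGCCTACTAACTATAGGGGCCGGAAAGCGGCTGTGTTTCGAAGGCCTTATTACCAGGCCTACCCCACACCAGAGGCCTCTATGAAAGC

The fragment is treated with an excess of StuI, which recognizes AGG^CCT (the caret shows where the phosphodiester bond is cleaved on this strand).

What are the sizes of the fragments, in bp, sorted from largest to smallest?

42, 18, 17, 13, 13 bp

StuI sites (AGGCCT) start at positions 15, 57, 70, 88.
StuI cuts after base 3 of each site, so after positions 17, 59, 72, 90.
Linear molecule, 4 cuts → 5 fragments:
  1–17 → 17 bp
  18–59 → 42 bp
  60–72 → 13 bp
  73–90 → 18 bp
  91–103 → 13 bp
Sorted largest to smallest: 42, 18, 17, 13, 13 bp.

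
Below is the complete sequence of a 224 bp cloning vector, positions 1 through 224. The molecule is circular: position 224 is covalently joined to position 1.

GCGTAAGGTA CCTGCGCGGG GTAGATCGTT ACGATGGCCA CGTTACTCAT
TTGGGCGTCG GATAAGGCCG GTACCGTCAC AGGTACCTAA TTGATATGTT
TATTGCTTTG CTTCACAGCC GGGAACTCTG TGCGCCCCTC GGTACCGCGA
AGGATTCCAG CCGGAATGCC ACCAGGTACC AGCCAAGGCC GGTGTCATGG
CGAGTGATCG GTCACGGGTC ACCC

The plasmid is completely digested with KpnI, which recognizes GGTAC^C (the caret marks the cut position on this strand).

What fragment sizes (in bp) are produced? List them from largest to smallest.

63, 59, 56, 34, 12 bp

KpnI sites (GGTACC) start at positions 7, 70, 82, 141, 175.
KpnI cuts after base 5 of each site (before the last base), so after positions 11, 74, 86, 145, 179.
Circular molecule, 5 cuts → 5 fragments:
  12–74 → 63 bp
  75–86 → 12 bp
  87–145 → 59 bp
  146–179 → 34 bp
  180–224 then 1–11 → 45 + 11 = 56 bp
Sorted largest to smallest: 63, 59, 56, 34, 12 bp.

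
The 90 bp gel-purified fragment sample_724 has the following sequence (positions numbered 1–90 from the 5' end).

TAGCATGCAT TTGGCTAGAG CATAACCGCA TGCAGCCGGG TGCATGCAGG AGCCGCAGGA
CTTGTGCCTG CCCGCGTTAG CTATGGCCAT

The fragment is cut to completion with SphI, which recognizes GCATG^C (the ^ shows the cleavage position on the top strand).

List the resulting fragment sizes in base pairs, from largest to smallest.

44, 25, 14, 7 bp

SphI sites (GCATGC) start at positions 3, 28, 42.
SphI cuts after base 5 of each site (before the last base), so after positions 7, 32, 46.
Linear molecule, 3 cuts → 4 fragments:
  1–7 → 7 bp
  8–32 → 25 bp
  33–46 → 14 bp
  47–90 → 44 bp
Sorted largest to smallest: 44, 25, 14, 7 bp.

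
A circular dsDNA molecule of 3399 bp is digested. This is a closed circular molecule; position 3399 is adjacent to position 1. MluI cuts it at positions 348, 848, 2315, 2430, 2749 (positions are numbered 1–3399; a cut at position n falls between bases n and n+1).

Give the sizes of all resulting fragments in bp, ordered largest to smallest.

Circular molecule, 5 cuts → 5 fragments:
  848 − 348 = 500 bp
  2315 − 848 = 1467 bp
  2430 − 2315 = 115 bp
  2749 − 2430 = 319 bp
  wrap: 3399 − 2749 + 348 = 998 bp
Sorted largest to smallest: 1467, 998, 500, 319, 115 bp.

1467, 998, 500, 319, 115 bp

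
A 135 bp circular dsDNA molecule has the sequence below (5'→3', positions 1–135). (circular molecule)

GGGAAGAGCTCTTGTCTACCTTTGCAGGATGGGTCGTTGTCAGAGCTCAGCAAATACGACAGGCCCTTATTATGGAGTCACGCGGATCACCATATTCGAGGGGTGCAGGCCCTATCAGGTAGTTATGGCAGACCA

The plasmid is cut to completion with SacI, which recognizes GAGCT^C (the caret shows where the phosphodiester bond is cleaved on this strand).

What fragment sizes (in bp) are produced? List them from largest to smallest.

98, 37 bp

SacI sites (GAGCTC) start at positions 6, 43.
SacI cuts after base 5 of each site (before the last base), so after positions 10, 47.
Circular molecule, 2 cuts → 2 fragments:
  11–47 → 37 bp
  48–135 then 1–10 → 88 + 10 = 98 bp
Sorted largest to smallest: 98, 37 bp.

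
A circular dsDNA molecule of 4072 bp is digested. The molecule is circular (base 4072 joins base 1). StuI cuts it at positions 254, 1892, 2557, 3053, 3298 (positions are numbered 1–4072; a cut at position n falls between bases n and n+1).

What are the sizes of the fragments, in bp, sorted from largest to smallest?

Circular molecule, 5 cuts → 5 fragments:
  1892 − 254 = 1638 bp
  2557 − 1892 = 665 bp
  3053 − 2557 = 496 bp
  3298 − 3053 = 245 bp
  wrap: 4072 − 3298 + 254 = 1028 bp
Sorted largest to smallest: 1638, 1028, 665, 496, 245 bp.

1638, 1028, 665, 496, 245 bp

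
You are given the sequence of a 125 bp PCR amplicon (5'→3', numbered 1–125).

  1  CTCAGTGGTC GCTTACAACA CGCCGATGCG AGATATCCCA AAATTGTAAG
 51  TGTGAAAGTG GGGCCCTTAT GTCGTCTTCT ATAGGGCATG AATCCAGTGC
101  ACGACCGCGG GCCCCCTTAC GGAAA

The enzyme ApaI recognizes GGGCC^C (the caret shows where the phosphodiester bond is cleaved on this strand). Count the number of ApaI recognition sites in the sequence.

2

GGGCCC occurs starting at positions 61, 109.
ApaI cuts at 2 sites.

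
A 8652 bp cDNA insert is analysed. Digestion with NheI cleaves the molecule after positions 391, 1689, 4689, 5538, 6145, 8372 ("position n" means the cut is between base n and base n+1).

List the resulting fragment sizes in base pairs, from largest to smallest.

3000, 2227, 1298, 849, 607, 391, 280 bp

Linear molecule, 6 cuts → 7 fragments:
  391 − 0 = 391 bp
  1689 − 391 = 1298 bp
  4689 − 1689 = 3000 bp
  5538 − 4689 = 849 bp
  6145 − 5538 = 607 bp
  8372 − 6145 = 2227 bp
  8652 − 8372 = 280 bp
Sorted largest to smallest: 3000, 2227, 1298, 849, 607, 391, 280 bp.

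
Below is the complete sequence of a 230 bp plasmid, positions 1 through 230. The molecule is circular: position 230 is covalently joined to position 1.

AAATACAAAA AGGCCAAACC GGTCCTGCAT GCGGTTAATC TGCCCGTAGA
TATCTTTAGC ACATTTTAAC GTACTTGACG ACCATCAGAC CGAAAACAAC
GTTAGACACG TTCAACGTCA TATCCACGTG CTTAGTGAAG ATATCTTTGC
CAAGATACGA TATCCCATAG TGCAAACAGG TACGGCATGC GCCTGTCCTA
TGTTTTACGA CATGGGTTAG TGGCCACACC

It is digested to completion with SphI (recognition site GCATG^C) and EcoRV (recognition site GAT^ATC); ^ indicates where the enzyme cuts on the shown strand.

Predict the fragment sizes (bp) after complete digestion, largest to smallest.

SphI sites (GCATGC) start at positions 27, 185.
SphI cuts after base 5 of each site (before the last base), so after positions 31, 189.
EcoRV sites (GATATC) start at positions 49, 140, 159.
EcoRV cuts after base 3 of each site, so after positions 51, 142, 161.
Combined cut positions: 31, 51, 142, 161, 189.
Circular molecule, 5 cuts → 5 fragments:
  32–51 → 20 bp
  52–142 → 91 bp
  143–161 → 19 bp
  162–189 → 28 bp
  190–230 then 1–31 → 41 + 31 = 72 bp
Sorted largest to smallest: 91, 72, 28, 20, 19 bp.

91, 72, 28, 20, 19 bp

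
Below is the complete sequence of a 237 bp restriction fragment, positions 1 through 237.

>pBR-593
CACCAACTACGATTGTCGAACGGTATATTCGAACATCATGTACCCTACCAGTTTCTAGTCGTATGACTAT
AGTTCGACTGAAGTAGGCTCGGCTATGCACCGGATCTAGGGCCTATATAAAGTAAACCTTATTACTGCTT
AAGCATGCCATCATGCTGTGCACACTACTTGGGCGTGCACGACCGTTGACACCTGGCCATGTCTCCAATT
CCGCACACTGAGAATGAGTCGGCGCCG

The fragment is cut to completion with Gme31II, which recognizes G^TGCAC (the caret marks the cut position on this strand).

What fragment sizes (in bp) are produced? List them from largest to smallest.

158, 62, 17 bp

Gme31II sites (GTGCAC) start at positions 158, 175.
Gme31II cuts after the first base of each site, so after positions 158, 175.
Linear molecule, 2 cuts → 3 fragments:
  1–158 → 158 bp
  159–175 → 17 bp
  176–237 → 62 bp
Sorted largest to smallest: 158, 62, 17 bp.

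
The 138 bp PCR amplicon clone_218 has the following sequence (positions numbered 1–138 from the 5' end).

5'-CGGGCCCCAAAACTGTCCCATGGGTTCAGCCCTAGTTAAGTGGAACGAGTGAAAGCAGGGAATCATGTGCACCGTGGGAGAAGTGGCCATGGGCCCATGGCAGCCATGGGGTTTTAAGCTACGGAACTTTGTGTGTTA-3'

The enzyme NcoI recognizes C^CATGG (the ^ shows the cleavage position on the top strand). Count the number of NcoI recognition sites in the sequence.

4

CCATGG occurs starting at positions 18, 87, 95, 104.
NcoI cuts at 4 sites.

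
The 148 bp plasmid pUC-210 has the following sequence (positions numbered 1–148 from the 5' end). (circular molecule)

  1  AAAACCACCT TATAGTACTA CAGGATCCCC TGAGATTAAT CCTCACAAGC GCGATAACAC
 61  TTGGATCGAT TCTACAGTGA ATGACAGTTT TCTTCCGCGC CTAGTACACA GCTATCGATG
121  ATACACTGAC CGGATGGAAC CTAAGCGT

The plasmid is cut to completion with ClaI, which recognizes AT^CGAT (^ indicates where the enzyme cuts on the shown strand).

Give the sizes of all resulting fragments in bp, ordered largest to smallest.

99, 49 bp

ClaI sites (ATCGAT) start at positions 65, 114.
ClaI cuts after base 2 of each site, so after positions 66, 115.
Circular molecule, 2 cuts → 2 fragments:
  67–115 → 49 bp
  116–148 then 1–66 → 33 + 66 = 99 bp
Sorted largest to smallest: 99, 49 bp.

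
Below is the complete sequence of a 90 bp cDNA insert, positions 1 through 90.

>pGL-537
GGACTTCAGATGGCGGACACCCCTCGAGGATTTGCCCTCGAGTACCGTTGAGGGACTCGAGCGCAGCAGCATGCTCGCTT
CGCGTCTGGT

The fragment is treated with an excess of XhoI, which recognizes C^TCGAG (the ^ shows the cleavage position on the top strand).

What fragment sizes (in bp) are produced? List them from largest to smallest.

XhoI sites (CTCGAG) start at positions 23, 37, 56.
XhoI cuts after the first base of each site, so after positions 23, 37, 56.
Linear molecule, 3 cuts → 4 fragments:
  1–23 → 23 bp
  24–37 → 14 bp
  38–56 → 19 bp
  57–90 → 34 bp
Sorted largest to smallest: 34, 23, 19, 14 bp.

34, 23, 19, 14 bp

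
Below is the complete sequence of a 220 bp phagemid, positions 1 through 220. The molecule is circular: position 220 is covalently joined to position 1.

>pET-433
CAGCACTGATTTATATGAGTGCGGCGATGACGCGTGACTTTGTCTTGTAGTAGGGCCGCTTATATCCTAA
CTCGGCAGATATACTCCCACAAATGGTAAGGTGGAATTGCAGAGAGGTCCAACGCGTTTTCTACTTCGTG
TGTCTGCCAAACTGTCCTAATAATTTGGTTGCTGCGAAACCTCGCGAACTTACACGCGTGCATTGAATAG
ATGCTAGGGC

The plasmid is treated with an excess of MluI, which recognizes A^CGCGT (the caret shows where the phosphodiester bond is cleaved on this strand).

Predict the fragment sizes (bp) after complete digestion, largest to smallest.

92, 72, 56 bp

MluI sites (ACGCGT) start at positions 30, 122, 194.
MluI cuts after the first base of each site, so after positions 30, 122, 194.
Circular molecule, 3 cuts → 3 fragments:
  31–122 → 92 bp
  123–194 → 72 bp
  195–220 then 1–30 → 26 + 30 = 56 bp
Sorted largest to smallest: 92, 72, 56 bp.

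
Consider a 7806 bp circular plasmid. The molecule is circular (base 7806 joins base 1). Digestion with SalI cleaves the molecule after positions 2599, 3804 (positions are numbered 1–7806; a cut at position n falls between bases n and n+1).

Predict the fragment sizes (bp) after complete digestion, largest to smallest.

6601, 1205 bp

Circular molecule, 2 cuts → 2 fragments:
  3804 − 2599 = 1205 bp
  wrap: 7806 − 3804 + 2599 = 6601 bp
Sorted largest to smallest: 6601, 1205 bp.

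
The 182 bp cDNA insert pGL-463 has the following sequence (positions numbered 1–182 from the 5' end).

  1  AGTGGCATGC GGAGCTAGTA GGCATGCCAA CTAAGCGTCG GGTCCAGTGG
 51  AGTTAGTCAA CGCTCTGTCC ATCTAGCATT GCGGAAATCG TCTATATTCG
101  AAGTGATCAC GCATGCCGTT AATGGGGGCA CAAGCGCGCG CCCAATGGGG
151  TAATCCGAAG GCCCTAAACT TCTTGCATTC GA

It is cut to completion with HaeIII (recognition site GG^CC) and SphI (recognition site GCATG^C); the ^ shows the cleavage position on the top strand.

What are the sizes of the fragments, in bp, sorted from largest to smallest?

89, 46, 21, 17, 9 bp

The HaeIII site (GGCC) starts at position 160.
HaeIII cuts after base 2 of each site, so after position 161.
SphI sites (GCATGC) start at positions 5, 22, 111.
SphI cuts after base 5 of each site (before the last base), so after positions 9, 26, 115.
Combined cut positions: 9, 26, 115, 161.
Linear molecule, 4 cuts → 5 fragments:
  1–9 → 9 bp
  10–26 → 17 bp
  27–115 → 89 bp
  116–161 → 46 bp
  162–182 → 21 bp
Sorted largest to smallest: 89, 46, 21, 17, 9 bp.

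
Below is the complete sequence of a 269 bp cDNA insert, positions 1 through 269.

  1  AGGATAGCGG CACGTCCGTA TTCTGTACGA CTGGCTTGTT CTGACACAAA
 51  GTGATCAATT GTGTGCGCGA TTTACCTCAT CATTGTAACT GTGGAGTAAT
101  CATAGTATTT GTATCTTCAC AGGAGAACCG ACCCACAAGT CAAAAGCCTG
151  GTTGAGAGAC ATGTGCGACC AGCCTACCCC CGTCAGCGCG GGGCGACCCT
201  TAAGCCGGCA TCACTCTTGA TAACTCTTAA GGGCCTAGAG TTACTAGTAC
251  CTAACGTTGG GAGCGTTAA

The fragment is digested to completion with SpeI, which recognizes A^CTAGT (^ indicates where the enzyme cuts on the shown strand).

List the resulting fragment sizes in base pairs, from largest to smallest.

243, 26 bp

The SpeI site (ACTAGT) starts at position 243.
SpeI cuts after the first base of each site, so after position 243.
Linear molecule, 1 cut → 2 fragments:
  1–243 → 243 bp
  244–269 → 26 bp
Sorted largest to smallest: 243, 26 bp.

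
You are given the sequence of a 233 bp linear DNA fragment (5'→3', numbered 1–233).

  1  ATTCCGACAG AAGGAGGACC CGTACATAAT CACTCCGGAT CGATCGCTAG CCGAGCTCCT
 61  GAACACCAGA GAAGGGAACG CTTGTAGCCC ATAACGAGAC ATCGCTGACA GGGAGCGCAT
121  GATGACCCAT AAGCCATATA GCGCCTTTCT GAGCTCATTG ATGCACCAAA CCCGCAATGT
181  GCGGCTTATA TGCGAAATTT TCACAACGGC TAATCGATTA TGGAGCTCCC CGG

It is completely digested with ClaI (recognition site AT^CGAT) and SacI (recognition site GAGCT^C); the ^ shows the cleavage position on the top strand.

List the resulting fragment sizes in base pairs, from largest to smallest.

98, 59, 40, 17, 13, 6 bp

ClaI sites (ATCGAT) start at positions 39, 213.
ClaI cuts after base 2 of each site, so after positions 40, 214.
SacI sites (GAGCTC) start at positions 53, 151, 223.
SacI cuts after base 5 of each site (before the last base), so after positions 57, 155, 227.
Combined cut positions: 40, 57, 155, 214, 227.
Linear molecule, 5 cuts → 6 fragments:
  1–40 → 40 bp
  41–57 → 17 bp
  58–155 → 98 bp
  156–214 → 59 bp
  215–227 → 13 bp
  228–233 → 6 bp
Sorted largest to smallest: 98, 59, 40, 17, 13, 6 bp.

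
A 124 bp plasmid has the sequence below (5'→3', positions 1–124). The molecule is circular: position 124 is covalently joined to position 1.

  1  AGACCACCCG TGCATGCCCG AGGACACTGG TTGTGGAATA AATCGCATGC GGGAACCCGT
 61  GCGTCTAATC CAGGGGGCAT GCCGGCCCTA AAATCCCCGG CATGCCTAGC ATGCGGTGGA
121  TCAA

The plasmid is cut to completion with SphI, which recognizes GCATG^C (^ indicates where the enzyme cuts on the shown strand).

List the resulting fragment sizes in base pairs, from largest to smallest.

SphI sites (GCATGC) start at positions 12, 45, 77, 100, 109.
SphI cuts after base 5 of each site (before the last base), so after positions 16, 49, 81, 104, 113.
Circular molecule, 5 cuts → 5 fragments:
  17–49 → 33 bp
  50–81 → 32 bp
  82–104 → 23 bp
  105–113 → 9 bp
  114–124 then 1–16 → 11 + 16 = 27 bp
Sorted largest to smallest: 33, 32, 27, 23, 9 bp.

33, 32, 27, 23, 9 bp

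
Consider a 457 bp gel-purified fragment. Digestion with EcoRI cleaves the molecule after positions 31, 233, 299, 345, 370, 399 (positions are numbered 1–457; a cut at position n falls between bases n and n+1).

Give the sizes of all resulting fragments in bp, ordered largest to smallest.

Linear molecule, 6 cuts → 7 fragments:
  31 − 0 = 31 bp
  233 − 31 = 202 bp
  299 − 233 = 66 bp
  345 − 299 = 46 bp
  370 − 345 = 25 bp
  399 − 370 = 29 bp
  457 − 399 = 58 bp
Sorted largest to smallest: 202, 66, 58, 46, 31, 29, 25 bp.

202, 66, 58, 46, 31, 29, 25 bp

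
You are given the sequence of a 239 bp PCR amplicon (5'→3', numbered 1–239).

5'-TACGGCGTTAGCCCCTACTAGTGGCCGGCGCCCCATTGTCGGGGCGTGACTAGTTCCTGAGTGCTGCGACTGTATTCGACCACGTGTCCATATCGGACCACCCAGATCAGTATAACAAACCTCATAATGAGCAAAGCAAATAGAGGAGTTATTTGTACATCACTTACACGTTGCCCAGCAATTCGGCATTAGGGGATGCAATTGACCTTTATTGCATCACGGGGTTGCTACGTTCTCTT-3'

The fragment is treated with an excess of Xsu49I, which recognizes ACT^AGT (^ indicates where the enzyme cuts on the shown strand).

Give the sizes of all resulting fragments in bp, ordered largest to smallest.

188, 32, 19 bp

Xsu49I sites (ACTAGT) start at positions 17, 49.
Xsu49I cuts after base 3 of each site, so after positions 19, 51.
Linear molecule, 2 cuts → 3 fragments:
  1–19 → 19 bp
  20–51 → 32 bp
  52–239 → 188 bp
Sorted largest to smallest: 188, 32, 19 bp.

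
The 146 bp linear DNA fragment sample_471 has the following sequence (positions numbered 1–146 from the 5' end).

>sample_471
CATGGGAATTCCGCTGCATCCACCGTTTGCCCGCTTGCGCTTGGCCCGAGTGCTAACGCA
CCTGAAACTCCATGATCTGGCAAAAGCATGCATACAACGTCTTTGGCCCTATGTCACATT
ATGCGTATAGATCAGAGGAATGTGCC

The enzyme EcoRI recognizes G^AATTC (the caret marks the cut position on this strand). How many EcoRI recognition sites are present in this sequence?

GAATTC occurs starting at position 6.
EcoRI cuts at 1 site.

1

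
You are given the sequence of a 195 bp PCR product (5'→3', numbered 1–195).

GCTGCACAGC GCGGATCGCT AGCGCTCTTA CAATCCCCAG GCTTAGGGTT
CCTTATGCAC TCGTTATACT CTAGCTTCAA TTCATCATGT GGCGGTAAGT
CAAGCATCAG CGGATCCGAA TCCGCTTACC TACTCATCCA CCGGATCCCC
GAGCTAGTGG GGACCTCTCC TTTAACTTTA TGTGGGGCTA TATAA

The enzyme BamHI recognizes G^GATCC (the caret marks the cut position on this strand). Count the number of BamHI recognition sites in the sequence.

GGATCC occurs starting at positions 112, 143.
BamHI cuts at 2 sites.

2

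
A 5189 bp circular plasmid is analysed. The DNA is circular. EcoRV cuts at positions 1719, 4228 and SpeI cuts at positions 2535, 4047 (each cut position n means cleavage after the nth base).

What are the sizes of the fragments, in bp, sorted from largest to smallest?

Combined cut positions (sorted): 1719, 2535, 4047, 4228.
Circular molecule, 4 cuts → 4 fragments:
  2535 − 1719 = 816 bp
  4047 − 2535 = 1512 bp
  4228 − 4047 = 181 bp
  wrap: 5189 − 4228 + 1719 = 2680 bp
Sorted largest to smallest: 2680, 1512, 816, 181 bp.

2680, 1512, 816, 181 bp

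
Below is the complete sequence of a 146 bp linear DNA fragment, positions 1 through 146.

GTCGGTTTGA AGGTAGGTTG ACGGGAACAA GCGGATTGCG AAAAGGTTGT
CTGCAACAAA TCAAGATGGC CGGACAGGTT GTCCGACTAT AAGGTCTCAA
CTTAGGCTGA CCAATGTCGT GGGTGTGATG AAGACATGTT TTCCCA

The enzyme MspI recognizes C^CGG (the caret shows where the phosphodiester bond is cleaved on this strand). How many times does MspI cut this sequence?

CCGG occurs starting at position 70.
MspI cuts at 1 site.

1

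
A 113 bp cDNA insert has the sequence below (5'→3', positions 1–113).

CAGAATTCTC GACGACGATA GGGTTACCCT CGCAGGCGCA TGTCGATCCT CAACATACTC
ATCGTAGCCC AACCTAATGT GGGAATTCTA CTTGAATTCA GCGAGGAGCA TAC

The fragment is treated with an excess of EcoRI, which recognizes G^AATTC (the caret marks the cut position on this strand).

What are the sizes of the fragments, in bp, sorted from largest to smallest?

EcoRI sites (GAATTC) start at positions 3, 83, 94.
EcoRI cuts after the first base of each site, so after positions 3, 83, 94.
Linear molecule, 3 cuts → 4 fragments:
  1–3 → 3 bp
  4–83 → 80 bp
  84–94 → 11 bp
  95–113 → 19 bp
Sorted largest to smallest: 80, 19, 11, 3 bp.

80, 19, 11, 3 bp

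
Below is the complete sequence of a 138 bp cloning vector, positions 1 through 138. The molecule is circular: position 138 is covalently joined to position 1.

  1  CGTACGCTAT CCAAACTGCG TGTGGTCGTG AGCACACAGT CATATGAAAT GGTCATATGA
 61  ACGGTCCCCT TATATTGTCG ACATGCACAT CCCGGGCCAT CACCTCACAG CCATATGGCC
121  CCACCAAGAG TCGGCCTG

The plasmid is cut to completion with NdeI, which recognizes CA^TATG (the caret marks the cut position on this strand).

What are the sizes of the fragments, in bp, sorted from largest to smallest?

NdeI sites (CATATG) start at positions 41, 54, 112.
NdeI cuts after base 2 of each site, so after positions 42, 55, 113.
Circular molecule, 3 cuts → 3 fragments:
  43–55 → 13 bp
  56–113 → 58 bp
  114–138 then 1–42 → 25 + 42 = 67 bp
Sorted largest to smallest: 67, 58, 13 bp.

67, 58, 13 bp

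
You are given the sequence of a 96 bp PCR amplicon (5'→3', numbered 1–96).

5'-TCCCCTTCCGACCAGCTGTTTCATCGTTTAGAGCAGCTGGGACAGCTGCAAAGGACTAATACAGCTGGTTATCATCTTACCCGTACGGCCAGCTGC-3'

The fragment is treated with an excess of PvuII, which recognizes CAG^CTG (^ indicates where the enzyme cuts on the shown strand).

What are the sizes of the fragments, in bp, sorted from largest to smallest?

PvuII sites (CAGCTG) start at positions 13, 34, 43, 62, 90.
PvuII cuts after base 3 of each site, so after positions 15, 36, 45, 64, 92.
Linear molecule, 5 cuts → 6 fragments:
  1–15 → 15 bp
  16–36 → 21 bp
  37–45 → 9 bp
  46–64 → 19 bp
  65–92 → 28 bp
  93–96 → 4 bp
Sorted largest to smallest: 28, 21, 19, 15, 9, 4 bp.

28, 21, 19, 15, 9, 4 bp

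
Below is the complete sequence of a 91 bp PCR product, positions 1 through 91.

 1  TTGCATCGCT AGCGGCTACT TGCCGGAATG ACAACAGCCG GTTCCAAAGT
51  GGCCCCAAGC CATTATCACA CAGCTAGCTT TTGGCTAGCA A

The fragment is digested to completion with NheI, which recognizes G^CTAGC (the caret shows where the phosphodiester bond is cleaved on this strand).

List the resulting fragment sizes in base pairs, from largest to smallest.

65, 11, 8, 7 bp

NheI sites (GCTAGC) start at positions 8, 73, 84.
NheI cuts after the first base of each site, so after positions 8, 73, 84.
Linear molecule, 3 cuts → 4 fragments:
  1–8 → 8 bp
  9–73 → 65 bp
  74–84 → 11 bp
  85–91 → 7 bp
Sorted largest to smallest: 65, 11, 8, 7 bp.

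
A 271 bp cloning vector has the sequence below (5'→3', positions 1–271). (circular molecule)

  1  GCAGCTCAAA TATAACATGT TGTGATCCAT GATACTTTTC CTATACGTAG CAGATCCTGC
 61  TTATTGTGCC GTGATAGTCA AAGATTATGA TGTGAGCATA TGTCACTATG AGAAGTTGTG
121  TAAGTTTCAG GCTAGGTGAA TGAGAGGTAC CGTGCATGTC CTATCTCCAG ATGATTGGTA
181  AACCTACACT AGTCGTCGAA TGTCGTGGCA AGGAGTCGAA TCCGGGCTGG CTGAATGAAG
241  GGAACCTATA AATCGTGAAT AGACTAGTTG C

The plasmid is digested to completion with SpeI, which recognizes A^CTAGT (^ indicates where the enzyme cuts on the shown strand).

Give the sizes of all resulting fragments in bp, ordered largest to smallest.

SpeI sites (ACTAGT) start at positions 188, 263.
SpeI cuts after the first base of each site, so after positions 188, 263.
Circular molecule, 2 cuts → 2 fragments:
  189–263 → 75 bp
  264–271 then 1–188 → 8 + 188 = 196 bp
Sorted largest to smallest: 196, 75 bp.

196, 75 bp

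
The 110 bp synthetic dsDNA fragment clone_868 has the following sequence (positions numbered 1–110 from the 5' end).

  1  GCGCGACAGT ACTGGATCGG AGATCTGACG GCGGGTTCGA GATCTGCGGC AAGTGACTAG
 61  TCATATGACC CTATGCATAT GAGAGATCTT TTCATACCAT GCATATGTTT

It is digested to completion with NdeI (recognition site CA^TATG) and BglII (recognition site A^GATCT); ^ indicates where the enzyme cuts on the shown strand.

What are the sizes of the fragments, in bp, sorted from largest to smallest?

23, 21, 19, 19, 14, 7, 7 bp

NdeI sites (CATATG) start at positions 62, 76, 102.
NdeI cuts after base 2 of each site, so after positions 63, 77, 103.
BglII sites (AGATCT) start at positions 21, 40, 84.
BglII cuts after the first base of each site, so after positions 21, 40, 84.
Combined cut positions: 21, 40, 63, 77, 84, 103.
Linear molecule, 6 cuts → 7 fragments:
  1–21 → 21 bp
  22–40 → 19 bp
  41–63 → 23 bp
  64–77 → 14 bp
  78–84 → 7 bp
  85–103 → 19 bp
  104–110 → 7 bp
Sorted largest to smallest: 23, 21, 19, 19, 14, 7, 7 bp.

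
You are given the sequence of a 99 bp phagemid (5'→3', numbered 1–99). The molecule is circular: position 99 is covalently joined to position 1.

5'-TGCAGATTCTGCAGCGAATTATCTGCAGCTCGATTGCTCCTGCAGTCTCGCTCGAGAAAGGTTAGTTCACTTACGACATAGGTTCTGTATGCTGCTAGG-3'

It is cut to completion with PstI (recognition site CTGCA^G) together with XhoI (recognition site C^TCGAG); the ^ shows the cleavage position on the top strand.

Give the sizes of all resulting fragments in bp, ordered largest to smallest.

61, 17, 14, 7 bp

PstI sites (CTGCAG) start at positions 9, 23, 40.
PstI cuts after base 5 of each site (before the last base), so after positions 13, 27, 44.
The XhoI site (CTCGAG) starts at position 51.
XhoI cuts after the first base of each site, so after position 51.
Combined cut positions: 13, 27, 44, 51.
Circular molecule, 4 cuts → 4 fragments:
  14–27 → 14 bp
  28–44 → 17 bp
  45–51 → 7 bp
  52–99 then 1–13 → 48 + 13 = 61 bp
Sorted largest to smallest: 61, 17, 14, 7 bp.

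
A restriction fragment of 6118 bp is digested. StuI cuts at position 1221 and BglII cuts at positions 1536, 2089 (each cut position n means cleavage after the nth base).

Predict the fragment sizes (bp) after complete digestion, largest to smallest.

4029, 1221, 553, 315 bp

Combined cut positions (sorted): 1221, 1536, 2089.
Linear molecule, 3 cuts → 4 fragments:
  1221 − 0 = 1221 bp
  1536 − 1221 = 315 bp
  2089 − 1536 = 553 bp
  6118 − 2089 = 4029 bp
Sorted largest to smallest: 4029, 1221, 553, 315 bp.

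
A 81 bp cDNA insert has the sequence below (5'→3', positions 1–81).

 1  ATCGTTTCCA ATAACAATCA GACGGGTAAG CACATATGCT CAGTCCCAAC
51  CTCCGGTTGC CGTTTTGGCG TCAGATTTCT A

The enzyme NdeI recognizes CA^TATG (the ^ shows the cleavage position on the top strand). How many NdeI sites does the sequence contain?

CATATG occurs starting at position 33.
NdeI cuts at 1 site.

1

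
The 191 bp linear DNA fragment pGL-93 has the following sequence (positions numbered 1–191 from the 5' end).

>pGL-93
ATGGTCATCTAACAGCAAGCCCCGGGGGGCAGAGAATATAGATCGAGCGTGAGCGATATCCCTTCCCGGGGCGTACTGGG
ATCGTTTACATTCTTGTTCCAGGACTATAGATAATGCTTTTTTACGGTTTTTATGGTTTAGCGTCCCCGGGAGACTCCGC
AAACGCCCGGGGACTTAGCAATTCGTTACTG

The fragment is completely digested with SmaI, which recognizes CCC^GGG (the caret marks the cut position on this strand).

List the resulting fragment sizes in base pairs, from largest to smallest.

SmaI sites (CCCGGG) start at positions 21, 65, 146, 166.
SmaI cuts after base 3 of each site, so after positions 23, 67, 148, 168.
Linear molecule, 4 cuts → 5 fragments:
  1–23 → 23 bp
  24–67 → 44 bp
  68–148 → 81 bp
  149–168 → 20 bp
  169–191 → 23 bp
Sorted largest to smallest: 81, 44, 23, 23, 20 bp.

81, 44, 23, 23, 20 bp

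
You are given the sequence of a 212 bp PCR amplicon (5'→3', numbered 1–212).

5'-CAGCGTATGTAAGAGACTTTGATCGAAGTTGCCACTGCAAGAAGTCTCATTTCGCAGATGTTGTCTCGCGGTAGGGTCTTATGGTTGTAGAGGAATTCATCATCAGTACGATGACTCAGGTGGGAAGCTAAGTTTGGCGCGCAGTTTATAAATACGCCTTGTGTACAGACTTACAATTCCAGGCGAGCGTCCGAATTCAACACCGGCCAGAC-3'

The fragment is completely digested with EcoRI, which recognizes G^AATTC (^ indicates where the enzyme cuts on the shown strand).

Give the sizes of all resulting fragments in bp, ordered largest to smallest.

EcoRI sites (GAATTC) start at positions 93, 193.
EcoRI cuts after the first base of each site, so after positions 93, 193.
Linear molecule, 2 cuts → 3 fragments:
  1–93 → 93 bp
  94–193 → 100 bp
  194–212 → 19 bp
Sorted largest to smallest: 100, 93, 19 bp.

100, 93, 19 bp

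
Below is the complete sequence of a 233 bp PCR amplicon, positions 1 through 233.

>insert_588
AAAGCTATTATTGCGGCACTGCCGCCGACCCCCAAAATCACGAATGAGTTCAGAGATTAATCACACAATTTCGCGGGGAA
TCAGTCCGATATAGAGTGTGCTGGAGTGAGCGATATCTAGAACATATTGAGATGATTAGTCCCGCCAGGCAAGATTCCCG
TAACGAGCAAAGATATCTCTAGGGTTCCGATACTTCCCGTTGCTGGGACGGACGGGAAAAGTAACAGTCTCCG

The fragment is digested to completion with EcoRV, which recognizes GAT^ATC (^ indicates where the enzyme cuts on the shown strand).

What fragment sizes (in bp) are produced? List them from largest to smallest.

EcoRV sites (GATATC) start at positions 112, 172.
EcoRV cuts after base 3 of each site, so after positions 114, 174.
Linear molecule, 2 cuts → 3 fragments:
  1–114 → 114 bp
  115–174 → 60 bp
  175–233 → 59 bp
Sorted largest to smallest: 114, 60, 59 bp.

114, 60, 59 bp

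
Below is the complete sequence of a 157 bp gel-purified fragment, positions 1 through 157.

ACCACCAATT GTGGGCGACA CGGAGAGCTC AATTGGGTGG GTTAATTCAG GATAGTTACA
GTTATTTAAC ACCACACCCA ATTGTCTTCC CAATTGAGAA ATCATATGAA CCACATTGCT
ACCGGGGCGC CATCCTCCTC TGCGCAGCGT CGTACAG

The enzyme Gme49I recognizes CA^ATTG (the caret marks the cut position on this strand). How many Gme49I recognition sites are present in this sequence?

CAATTG occurs starting at positions 6, 30, 79, 91.
Gme49I cuts at 4 sites.

4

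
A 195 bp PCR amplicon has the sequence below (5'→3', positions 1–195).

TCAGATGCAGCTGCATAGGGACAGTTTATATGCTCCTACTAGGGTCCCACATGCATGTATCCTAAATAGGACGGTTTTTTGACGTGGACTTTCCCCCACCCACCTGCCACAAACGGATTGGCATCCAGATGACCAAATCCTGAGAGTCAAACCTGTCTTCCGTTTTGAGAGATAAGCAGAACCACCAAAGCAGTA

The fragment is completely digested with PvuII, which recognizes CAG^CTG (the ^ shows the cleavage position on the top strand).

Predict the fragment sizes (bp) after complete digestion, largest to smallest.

The PvuII site (CAGCTG) starts at position 8.
PvuII cuts after base 3 of each site, so after position 10.
Linear molecule, 1 cut → 2 fragments:
  1–10 → 10 bp
  11–195 → 185 bp
Sorted largest to smallest: 185, 10 bp.

185, 10 bp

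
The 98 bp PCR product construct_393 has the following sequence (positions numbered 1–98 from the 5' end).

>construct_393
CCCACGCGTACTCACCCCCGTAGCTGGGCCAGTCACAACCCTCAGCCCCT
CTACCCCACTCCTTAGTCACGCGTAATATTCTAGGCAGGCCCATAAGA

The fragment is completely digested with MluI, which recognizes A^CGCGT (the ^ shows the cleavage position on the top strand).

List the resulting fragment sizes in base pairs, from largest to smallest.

65, 29, 4 bp

MluI sites (ACGCGT) start at positions 4, 69.
MluI cuts after the first base of each site, so after positions 4, 69.
Linear molecule, 2 cuts → 3 fragments:
  1–4 → 4 bp
  5–69 → 65 bp
  70–98 → 29 bp
Sorted largest to smallest: 65, 29, 4 bp.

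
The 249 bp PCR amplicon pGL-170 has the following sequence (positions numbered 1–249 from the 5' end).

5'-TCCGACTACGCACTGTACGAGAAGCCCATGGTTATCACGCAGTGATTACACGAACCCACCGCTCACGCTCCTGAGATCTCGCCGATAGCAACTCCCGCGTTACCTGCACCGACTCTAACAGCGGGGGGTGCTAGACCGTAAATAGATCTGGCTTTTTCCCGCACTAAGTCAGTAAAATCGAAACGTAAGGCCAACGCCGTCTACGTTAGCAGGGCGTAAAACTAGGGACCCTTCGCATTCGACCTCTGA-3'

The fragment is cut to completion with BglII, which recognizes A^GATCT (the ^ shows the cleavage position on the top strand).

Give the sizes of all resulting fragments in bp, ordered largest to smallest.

BglII sites (AGATCT) start at positions 74, 144.
BglII cuts after the first base of each site, so after positions 74, 144.
Linear molecule, 2 cuts → 3 fragments:
  1–74 → 74 bp
  75–144 → 70 bp
  145–249 → 105 bp
Sorted largest to smallest: 105, 74, 70 bp.

105, 74, 70 bp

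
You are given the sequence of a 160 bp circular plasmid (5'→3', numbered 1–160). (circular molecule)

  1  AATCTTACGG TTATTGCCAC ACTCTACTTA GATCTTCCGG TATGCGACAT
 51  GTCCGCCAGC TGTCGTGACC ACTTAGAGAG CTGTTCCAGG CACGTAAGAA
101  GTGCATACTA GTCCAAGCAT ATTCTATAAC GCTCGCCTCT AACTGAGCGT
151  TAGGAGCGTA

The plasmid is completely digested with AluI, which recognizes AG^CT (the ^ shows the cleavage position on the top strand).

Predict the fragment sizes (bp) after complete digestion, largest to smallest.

139, 21 bp

AluI sites (AGCT) start at positions 58, 79.
AluI cuts after base 2 of each site, so after positions 59, 80.
Circular molecule, 2 cuts → 2 fragments:
  60–80 → 21 bp
  81–160 then 1–59 → 80 + 59 = 139 bp
Sorted largest to smallest: 139, 21 bp.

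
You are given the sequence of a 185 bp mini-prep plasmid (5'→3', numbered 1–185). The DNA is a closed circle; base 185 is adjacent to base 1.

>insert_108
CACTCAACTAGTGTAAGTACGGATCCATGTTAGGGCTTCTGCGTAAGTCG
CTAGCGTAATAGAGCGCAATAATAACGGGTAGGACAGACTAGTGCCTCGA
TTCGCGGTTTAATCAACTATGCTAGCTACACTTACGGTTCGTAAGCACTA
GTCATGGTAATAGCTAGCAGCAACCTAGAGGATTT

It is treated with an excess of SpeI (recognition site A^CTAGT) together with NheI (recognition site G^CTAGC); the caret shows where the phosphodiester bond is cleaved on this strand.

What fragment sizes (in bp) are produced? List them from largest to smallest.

43, 38, 33, 29, 26, 16 bp

SpeI sites (ACTAGT) start at positions 7, 88, 147.
SpeI cuts after the first base of each site, so after positions 7, 88, 147.
NheI sites (GCTAGC) start at positions 50, 121, 163.
NheI cuts after the first base of each site, so after positions 50, 121, 163.
Combined cut positions: 7, 50, 88, 121, 147, 163.
Circular molecule, 6 cuts → 6 fragments:
  8–50 → 43 bp
  51–88 → 38 bp
  89–121 → 33 bp
  122–147 → 26 bp
  148–163 → 16 bp
  164–185 then 1–7 → 22 + 7 = 29 bp
Sorted largest to smallest: 43, 38, 33, 29, 26, 16 bp.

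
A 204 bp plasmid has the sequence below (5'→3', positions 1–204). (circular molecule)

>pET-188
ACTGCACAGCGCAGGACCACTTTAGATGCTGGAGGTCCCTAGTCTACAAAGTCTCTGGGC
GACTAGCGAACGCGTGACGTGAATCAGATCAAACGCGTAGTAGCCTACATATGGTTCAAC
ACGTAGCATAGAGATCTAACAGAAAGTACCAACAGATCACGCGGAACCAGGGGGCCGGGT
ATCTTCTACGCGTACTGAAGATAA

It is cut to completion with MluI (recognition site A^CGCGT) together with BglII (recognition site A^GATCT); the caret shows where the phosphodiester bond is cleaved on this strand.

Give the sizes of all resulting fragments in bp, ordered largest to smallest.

MluI sites (ACGCGT) start at positions 70, 93, 188.
MluI cuts after the first base of each site, so after positions 70, 93, 188.
The BglII site (AGATCT) starts at position 132.
BglII cuts after the first base of each site, so after position 132.
Combined cut positions: 70, 93, 132, 188.
Circular molecule, 4 cuts → 4 fragments:
  71–93 → 23 bp
  94–132 → 39 bp
  133–188 → 56 bp
  189–204 then 1–70 → 16 + 70 = 86 bp
Sorted largest to smallest: 86, 56, 39, 23 bp.

86, 56, 39, 23 bp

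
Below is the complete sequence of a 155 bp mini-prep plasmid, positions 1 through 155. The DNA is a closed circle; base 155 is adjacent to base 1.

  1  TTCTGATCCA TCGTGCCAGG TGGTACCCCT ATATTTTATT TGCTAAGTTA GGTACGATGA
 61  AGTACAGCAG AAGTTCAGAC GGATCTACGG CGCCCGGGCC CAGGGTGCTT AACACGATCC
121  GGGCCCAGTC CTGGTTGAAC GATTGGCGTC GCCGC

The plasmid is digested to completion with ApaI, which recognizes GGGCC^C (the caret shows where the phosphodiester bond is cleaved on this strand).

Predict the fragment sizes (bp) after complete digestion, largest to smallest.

ApaI sites (GGGCCC) start at positions 96, 121.
ApaI cuts after base 5 of each site (before the last base), so after positions 100, 125.
Circular molecule, 2 cuts → 2 fragments:
  101–125 → 25 bp
  126–155 then 1–100 → 30 + 100 = 130 bp
Sorted largest to smallest: 130, 25 bp.

130, 25 bp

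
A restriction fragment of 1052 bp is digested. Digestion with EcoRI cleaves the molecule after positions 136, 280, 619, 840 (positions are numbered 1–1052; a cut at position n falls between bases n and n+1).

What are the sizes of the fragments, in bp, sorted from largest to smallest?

Linear molecule, 4 cuts → 5 fragments:
  136 − 0 = 136 bp
  280 − 136 = 144 bp
  619 − 280 = 339 bp
  840 − 619 = 221 bp
  1052 − 840 = 212 bp
Sorted largest to smallest: 339, 221, 212, 144, 136 bp.

339, 221, 212, 144, 136 bp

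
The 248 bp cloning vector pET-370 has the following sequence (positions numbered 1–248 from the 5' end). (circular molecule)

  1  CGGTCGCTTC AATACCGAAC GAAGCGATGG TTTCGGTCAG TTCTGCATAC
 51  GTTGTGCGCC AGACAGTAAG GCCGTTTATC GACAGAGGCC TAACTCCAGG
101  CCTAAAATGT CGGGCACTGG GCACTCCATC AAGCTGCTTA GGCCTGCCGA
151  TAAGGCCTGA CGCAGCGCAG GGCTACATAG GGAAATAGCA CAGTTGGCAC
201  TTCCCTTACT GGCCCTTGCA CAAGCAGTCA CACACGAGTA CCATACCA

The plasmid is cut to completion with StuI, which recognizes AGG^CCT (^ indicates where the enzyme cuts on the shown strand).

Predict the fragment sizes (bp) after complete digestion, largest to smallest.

StuI sites (AGGCCT) start at positions 86, 98, 140, 153.
StuI cuts after base 3 of each site, so after positions 88, 100, 142, 155.
Circular molecule, 4 cuts → 4 fragments:
  89–100 → 12 bp
  101–142 → 42 bp
  143–155 → 13 bp
  156–248 then 1–88 → 93 + 88 = 181 bp
Sorted largest to smallest: 181, 42, 13, 12 bp.

181, 42, 13, 12 bp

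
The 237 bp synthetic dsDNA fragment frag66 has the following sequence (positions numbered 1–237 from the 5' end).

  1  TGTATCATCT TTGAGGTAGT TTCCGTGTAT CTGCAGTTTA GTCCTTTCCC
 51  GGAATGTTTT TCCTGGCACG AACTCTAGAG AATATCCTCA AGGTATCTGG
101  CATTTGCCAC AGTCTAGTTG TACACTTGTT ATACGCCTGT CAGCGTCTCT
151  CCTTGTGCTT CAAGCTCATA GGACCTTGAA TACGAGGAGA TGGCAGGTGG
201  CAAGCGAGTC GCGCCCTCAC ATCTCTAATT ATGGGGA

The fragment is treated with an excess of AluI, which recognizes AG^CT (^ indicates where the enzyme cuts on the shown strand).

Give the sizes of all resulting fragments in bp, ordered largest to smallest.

The AluI site (AGCT) starts at position 163.
AluI cuts after base 2 of each site, so after position 164.
Linear molecule, 1 cut → 2 fragments:
  1–164 → 164 bp
  165–237 → 73 bp
Sorted largest to smallest: 164, 73 bp.

164, 73 bp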